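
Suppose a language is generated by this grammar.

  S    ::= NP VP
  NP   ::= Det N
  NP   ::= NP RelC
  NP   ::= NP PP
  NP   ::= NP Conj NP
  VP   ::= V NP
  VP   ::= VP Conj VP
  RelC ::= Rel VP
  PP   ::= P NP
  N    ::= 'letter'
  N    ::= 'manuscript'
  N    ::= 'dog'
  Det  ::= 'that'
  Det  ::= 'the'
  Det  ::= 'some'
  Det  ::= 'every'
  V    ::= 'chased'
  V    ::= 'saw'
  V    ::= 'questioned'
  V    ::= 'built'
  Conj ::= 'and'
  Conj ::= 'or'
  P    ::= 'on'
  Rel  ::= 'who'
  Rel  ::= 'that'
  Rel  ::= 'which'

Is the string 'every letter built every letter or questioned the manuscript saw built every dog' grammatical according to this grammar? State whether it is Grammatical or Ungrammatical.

A V word can never sit immediately before a V word in any string this grammar generates, so the substring 'saw built' rules out a derivation.

Ungrammatical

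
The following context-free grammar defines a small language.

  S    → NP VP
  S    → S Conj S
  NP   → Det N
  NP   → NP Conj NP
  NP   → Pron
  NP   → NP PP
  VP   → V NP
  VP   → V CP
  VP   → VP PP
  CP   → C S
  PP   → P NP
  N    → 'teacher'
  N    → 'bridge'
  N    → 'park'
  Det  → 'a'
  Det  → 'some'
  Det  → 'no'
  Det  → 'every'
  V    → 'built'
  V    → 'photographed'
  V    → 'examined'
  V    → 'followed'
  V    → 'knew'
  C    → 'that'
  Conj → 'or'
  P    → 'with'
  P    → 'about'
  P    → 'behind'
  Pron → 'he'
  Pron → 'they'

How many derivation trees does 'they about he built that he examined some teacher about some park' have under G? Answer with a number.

3

Two of the 3 distinct bracketings:
[S [NP [NP [Pron they]] [PP [P about] [NP [Pron he]]]] [VP [V built] [CP [C that] [S [NP [Pron he]] [VP [V examined] [NP [NP [Det some] [N teacher]] [PP [P about] [NP [Det some] [N park]]]]]]]]]
[S [NP [NP [Pron they]] [PP [P about] [NP [Pron he]]]] [VP [V built] [CP [C that] [S [NP [Pron he]] [VP [VP [V examined] [NP [Det some] [N teacher]]] [PP [P about] [NP [Det some] [N park]]]]]]]]
The difference turns on whether VP → VP PP is used at the relevant span, versus an alternative expansion of VP.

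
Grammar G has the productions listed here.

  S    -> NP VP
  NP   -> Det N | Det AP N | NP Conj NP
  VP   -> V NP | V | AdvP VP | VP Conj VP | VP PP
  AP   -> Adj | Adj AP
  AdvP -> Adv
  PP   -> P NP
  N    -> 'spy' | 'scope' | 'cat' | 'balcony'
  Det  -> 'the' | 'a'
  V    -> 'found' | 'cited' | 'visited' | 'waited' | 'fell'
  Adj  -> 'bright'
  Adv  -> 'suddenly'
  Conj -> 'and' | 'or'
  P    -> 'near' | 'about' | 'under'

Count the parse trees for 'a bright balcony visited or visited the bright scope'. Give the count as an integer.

[S [NP [Det a] [AP [Adj bright]] [N balcony]] [VP [VP [V visited]] [Conj or] [VP [V visited] [NP [Det the] [AP [Adj bright]] [N scope]]]]]
No rule offers an alternative attachment or grouping for any span, so this is the only derivation.

1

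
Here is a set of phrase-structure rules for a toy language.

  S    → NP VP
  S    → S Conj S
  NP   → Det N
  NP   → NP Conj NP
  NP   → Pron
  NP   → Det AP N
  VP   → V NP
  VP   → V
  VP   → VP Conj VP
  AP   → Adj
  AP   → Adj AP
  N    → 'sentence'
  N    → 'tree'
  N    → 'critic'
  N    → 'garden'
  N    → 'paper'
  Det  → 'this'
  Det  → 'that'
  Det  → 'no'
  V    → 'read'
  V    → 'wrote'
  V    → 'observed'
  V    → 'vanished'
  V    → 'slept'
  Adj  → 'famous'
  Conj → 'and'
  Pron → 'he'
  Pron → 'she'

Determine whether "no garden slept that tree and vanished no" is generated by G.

Ungrammatical

For S → NP VP, the only prefix that parses as NP is 'no garden', but the remainder 'slept that tree and vanished no' is not a VP under these rules. The alternative S rule S → S Conj S likewise has no satisfying split.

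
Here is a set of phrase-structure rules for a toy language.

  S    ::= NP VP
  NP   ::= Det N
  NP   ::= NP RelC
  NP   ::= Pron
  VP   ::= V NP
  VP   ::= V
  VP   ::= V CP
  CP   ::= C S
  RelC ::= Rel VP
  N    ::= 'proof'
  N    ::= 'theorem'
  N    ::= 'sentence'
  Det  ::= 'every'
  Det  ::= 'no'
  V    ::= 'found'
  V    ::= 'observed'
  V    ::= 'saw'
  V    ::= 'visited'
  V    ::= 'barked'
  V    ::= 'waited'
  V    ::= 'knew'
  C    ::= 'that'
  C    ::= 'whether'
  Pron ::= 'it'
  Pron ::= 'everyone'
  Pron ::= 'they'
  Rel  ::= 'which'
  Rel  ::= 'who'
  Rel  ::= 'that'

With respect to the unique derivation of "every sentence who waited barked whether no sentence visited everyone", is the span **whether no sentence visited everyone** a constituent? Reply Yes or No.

Yes

[S [NP [NP [Det every] [N sentence]] [RelC [Rel who] [VP [V waited]]]] [VP [V barked] [CP [C whether] [S [NP [Det no] [N sentence]] [VP [V visited] [NP [Pron everyone]]]]]]]
The words 'whether no sentence visited everyone' are exhaustively dominated by a single CP node (built by CP → C S), so they form a constituent.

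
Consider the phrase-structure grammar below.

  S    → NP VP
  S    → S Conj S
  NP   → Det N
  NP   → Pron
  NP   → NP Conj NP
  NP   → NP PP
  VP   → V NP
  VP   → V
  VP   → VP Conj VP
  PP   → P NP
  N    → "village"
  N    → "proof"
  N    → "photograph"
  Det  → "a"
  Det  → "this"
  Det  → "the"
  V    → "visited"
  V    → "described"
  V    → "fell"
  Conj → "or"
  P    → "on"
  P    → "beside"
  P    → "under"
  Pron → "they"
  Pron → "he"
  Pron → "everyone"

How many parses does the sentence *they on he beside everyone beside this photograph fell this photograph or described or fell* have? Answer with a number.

Two of the 10 distinct bracketings:
[S [NP [NP [Pron they]] [PP [P on] [NP [NP [Pron he]] [PP [P beside] [NP [NP [Pron everyone]] [PP [P beside] [NP [Det this] [N photograph]]]]]]]] [VP [VP [V fell] [NP [Det this] [N photograph]]] [Conj or] [VP [VP [V described]] [Conj or] [VP [V fell]]]]]
[S [NP [NP [Pron they]] [PP [P on] [NP [NP [Pron he]] [PP [P beside] [NP [NP [Pron everyone]] [PP [P beside] [NP [Det this] [N photograph]]]]]]]] [VP [VP [VP [V fell] [NP [Det this] [N photograph]]] [Conj or] [VP [V described]]] [Conj or] [VP [V fell]]]]
The trees differ in how a recursive rule is bracketed over the same span.

10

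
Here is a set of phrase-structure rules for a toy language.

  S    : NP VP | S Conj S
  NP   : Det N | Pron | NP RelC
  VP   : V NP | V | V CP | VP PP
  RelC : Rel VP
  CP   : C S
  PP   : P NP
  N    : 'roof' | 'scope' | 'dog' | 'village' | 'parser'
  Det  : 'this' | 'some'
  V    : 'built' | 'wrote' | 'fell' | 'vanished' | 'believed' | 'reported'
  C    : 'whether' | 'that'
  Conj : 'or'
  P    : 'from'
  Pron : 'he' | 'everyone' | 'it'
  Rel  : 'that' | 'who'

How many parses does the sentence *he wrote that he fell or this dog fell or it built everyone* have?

Two of the 5 distinct bracketings:
[S [NP [Pron he]] [VP [V wrote] [CP [C that] [S [S [NP [Pron he]] [VP [V fell]]] [Conj or] [S [S [NP [Det this] [N dog]] [VP [V fell]]] [Conj or] [S [NP [Pron it]] [VP [V built] [NP [Pron everyone]]]]]]]]]
[S [NP [Pron he]] [VP [V wrote] [CP [C that] [S [S [S [NP [Pron he]] [VP [V fell]]] [Conj or] [S [NP [Det this] [N dog]] [VP [V fell]]]] [Conj or] [S [NP [Pron it]] [VP [V built] [NP [Pron everyone]]]]]]]]
The trees differ in how a recursive rule is bracketed over the same span.

5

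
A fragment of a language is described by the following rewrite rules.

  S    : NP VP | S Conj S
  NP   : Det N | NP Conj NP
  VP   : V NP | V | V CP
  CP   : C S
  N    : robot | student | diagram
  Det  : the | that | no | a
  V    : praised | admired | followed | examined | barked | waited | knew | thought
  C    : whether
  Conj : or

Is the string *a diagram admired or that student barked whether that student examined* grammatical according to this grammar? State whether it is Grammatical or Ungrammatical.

[S [S [NP [Det a] [N diagram]] [VP [V admired]]] [Conj or] [S [NP [Det that] [N student]] [VP [V barked] [CP [C whether] [S [NP [Det that] [N student]] [VP [V examined]]]]]]]
Every word is introduced by a lexical rule and the phrasal rules combine the resulting categories into a single S.

Grammatical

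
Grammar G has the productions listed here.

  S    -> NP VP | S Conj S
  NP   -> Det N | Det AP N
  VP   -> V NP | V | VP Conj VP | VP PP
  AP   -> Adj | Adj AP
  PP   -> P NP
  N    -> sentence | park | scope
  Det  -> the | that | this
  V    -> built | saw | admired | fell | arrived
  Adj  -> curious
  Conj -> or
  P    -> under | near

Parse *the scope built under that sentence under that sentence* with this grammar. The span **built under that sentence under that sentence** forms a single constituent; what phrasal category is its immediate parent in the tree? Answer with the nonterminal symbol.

S

[S [NP [Det the] [N scope]] [VP [VP [VP [V built]] [PP [P under] [NP [Det that] [N sentence]]]] [PP [P under] [NP [Det that] [N sentence]]]]]
The span 'built under that sentence under that sentence' is the VP node built by VP → VP PP.
Its mother is the S built by S → NP VP.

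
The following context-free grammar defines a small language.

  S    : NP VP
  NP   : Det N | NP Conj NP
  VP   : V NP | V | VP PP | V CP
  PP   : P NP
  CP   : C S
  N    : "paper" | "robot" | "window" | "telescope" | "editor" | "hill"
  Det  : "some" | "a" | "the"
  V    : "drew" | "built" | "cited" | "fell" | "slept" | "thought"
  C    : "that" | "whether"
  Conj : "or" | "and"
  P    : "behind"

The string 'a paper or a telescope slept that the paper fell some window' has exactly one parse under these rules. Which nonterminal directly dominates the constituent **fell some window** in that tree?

[S [NP [NP [Det a] [N paper]] [Conj or] [NP [Det a] [N telescope]]] [VP [V slept] [CP [C that] [S [NP [Det the] [N paper]] [VP [V fell] [NP [Det some] [N window]]]]]]]
The span 'fell some window' is the VP node built by VP → V NP.
Its mother is the S built by S → NP VP.

S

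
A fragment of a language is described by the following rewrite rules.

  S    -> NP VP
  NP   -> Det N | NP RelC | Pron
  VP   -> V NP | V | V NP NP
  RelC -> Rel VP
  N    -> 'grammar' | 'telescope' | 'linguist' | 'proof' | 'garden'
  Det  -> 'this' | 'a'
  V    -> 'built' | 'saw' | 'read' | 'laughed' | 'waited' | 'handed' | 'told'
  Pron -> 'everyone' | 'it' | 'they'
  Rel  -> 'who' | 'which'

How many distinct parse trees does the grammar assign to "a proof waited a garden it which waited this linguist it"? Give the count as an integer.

1

[S [NP [Det a] [N proof]] [VP [V waited] [NP [Det a] [N garden]] [NP [NP [Pron it]] [RelC [Rel which] [VP [V waited] [NP [Det this] [N linguist]] [NP [Pron it]]]]]]]
No rule offers an alternative attachment or grouping for any span, so this is the only derivation.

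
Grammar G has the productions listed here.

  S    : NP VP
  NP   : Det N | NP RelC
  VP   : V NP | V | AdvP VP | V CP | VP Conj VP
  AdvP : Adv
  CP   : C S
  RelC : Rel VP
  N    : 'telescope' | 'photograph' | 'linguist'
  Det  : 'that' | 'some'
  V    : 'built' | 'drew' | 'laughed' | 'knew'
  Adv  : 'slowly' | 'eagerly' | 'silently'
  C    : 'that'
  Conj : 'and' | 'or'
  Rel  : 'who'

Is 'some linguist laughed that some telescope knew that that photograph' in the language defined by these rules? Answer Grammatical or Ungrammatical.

Ungrammatical

For S → NP VP, the only prefix that parses as NP is 'some linguist', but the remainder 'laughed that some telescope knew that that photograph' is not a VP under these rules.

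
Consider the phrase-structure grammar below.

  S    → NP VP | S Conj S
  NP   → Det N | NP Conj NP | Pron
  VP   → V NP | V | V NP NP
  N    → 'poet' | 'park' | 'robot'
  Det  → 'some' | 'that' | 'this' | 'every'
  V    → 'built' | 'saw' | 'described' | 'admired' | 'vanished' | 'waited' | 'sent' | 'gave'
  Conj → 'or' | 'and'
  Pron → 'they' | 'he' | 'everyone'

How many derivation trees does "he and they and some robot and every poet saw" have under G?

Two of the 5 distinct bracketings:
[S [NP [NP [Pron he]] [Conj and] [NP [NP [Pron they]] [Conj and] [NP [NP [Det some] [N robot]] [Conj and] [NP [Det every] [N poet]]]]] [VP [V saw]]]
[S [NP [NP [Pron he]] [Conj and] [NP [NP [NP [Pron they]] [Conj and] [NP [Det some] [N robot]]] [Conj and] [NP [Det every] [N poet]]]] [VP [V saw]]]
The trees differ in how a recursive rule is bracketed over the same span.

5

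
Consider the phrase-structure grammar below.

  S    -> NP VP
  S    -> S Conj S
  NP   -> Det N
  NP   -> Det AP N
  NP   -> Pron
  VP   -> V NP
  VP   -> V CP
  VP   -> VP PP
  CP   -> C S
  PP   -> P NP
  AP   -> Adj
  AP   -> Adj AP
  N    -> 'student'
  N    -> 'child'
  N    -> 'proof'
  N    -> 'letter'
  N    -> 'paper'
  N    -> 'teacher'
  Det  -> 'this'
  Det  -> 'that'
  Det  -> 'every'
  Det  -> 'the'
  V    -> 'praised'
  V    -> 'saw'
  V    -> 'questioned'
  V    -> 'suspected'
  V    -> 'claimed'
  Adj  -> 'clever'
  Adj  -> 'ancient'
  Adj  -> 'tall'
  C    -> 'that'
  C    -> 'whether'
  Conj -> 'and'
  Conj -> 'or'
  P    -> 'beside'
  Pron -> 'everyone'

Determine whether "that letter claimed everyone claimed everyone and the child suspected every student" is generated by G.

Ungrammatical

For S → NP VP, the only prefix that parses as NP is 'that letter', but the remainder 'claimed everyone claimed everyone and the child suspected every student' is not a VP under these rules. The alternative S rule S → S Conj S likewise has no satisfying split.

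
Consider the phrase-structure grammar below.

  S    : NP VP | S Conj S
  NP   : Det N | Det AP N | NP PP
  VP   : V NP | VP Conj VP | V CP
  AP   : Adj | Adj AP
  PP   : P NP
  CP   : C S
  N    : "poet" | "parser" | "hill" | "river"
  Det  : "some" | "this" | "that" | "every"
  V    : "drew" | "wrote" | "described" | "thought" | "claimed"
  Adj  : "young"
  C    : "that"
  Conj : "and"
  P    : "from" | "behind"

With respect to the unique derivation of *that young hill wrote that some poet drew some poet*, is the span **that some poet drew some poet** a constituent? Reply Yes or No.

Yes

[S [NP [Det that] [AP [Adj young]] [N hill]] [VP [V wrote] [CP [C that] [S [NP [Det some] [N poet]] [VP [V drew] [NP [Det some] [N poet]]]]]]]
The words 'that some poet drew some poet' are exhaustively dominated by a single CP node (built by CP → C S), so they form a constituent.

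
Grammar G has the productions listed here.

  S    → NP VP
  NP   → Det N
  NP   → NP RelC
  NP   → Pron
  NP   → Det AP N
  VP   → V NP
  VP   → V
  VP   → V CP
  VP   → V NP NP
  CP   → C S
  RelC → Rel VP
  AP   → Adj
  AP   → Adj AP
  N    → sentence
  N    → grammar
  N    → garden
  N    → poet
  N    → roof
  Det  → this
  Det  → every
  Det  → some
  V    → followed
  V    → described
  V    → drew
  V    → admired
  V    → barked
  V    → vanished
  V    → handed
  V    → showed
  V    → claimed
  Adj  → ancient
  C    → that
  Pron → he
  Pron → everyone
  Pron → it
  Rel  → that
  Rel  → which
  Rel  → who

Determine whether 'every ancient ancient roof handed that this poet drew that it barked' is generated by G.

S
  NP
    Det: every
    AP
      Adj: ancient
      AP
        Adj: ancient
    N: roof
  VP
    V: handed
    CP
      C: that
      S
        NP
          Det: this
          N: poet
        VP
          V: drew
          CP
            C: that
            S
              NP
                Pron: it
              VP
                V: barked
Each bracket corresponds to one application of a listed rule, so the string is derivable from S.

Grammatical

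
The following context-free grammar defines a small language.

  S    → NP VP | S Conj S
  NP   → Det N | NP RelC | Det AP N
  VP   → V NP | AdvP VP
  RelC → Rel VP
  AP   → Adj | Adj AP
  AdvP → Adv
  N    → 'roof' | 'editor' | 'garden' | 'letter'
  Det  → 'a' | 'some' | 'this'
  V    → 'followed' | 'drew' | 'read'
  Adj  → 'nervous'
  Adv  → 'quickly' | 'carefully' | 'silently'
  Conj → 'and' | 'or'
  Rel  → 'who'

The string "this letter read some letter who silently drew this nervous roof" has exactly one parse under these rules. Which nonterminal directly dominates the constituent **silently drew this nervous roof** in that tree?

[S [NP [Det this] [N letter]] [VP [V read] [NP [NP [Det some] [N letter]] [RelC [Rel who] [VP [AdvP [Adv silently]] [VP [V drew] [NP [Det this] [AP [Adj nervous]] [N roof]]]]]]]]
The span 'silently drew this nervous roof' is the VP node built by VP → AdvP VP.
Its mother is the RelC built by RelC → Rel VP.

RelC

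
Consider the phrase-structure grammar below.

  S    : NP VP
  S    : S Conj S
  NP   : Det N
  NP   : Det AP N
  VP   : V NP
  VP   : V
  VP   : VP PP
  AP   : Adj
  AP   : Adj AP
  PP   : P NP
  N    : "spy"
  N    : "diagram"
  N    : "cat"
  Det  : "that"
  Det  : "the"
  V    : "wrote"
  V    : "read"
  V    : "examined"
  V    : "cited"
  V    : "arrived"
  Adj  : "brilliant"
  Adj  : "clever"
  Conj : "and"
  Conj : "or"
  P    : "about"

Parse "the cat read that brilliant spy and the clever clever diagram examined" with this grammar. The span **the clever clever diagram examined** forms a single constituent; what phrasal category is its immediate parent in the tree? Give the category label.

S

[S [S [NP [Det the] [N cat]] [VP [V read] [NP [Det that] [AP [Adj brilliant]] [N spy]]]] [Conj and] [S [NP [Det the] [AP [Adj clever] [AP [Adj clever]]] [N diagram]] [VP [V examined]]]]
The span 'the clever clever diagram examined' is the S node built by S → NP VP.
Its mother is the S built by S → S Conj S.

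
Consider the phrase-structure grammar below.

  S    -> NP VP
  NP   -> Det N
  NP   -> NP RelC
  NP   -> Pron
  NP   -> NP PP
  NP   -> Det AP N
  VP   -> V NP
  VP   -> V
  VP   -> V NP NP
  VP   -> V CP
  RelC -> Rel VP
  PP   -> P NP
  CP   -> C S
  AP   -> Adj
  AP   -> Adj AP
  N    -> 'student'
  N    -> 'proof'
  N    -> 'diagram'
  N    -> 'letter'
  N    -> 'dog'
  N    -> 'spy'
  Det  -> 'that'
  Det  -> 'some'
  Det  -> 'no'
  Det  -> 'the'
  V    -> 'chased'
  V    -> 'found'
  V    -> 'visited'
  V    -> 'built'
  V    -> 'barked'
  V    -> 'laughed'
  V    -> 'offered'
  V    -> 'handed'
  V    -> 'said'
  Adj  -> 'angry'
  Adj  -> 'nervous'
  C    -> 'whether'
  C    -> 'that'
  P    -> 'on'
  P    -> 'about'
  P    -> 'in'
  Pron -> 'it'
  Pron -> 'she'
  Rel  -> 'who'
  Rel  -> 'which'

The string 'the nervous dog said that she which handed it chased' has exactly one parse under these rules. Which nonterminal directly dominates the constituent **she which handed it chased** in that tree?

CP

S
  NP
    Det: the
    AP
      Adj: nervous
    N: dog
  VP
    V: said
    CP
      C: that
      S
        NP
          NP
            Pron: she
          RelC
            Rel: which
            VP
              V: handed
              NP
                Pron: it
        VP
          V: chased
The span 'she which handed it chased' is the S node built by S → NP VP.
Its mother is the CP built by CP → C S.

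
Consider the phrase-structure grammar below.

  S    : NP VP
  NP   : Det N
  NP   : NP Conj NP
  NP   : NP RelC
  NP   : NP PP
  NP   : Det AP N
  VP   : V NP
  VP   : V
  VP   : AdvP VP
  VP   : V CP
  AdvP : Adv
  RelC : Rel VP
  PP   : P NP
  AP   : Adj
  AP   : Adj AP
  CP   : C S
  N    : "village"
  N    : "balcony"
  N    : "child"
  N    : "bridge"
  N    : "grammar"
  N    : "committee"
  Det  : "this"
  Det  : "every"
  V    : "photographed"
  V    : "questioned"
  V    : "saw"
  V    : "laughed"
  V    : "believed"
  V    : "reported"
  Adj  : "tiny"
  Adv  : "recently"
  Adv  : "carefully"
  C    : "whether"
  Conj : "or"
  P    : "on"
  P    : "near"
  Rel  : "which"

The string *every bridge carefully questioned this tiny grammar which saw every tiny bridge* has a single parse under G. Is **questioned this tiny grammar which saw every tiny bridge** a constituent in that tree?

Yes

[S [NP [Det every] [N bridge]] [VP [AdvP [Adv carefully]] [VP [V questioned] [NP [NP [Det this] [AP [Adj tiny]] [N grammar]] [RelC [Rel which] [VP [V saw] [NP [Det every] [AP [Adj tiny]] [N bridge]]]]]]]]
The words 'questioned this tiny grammar which saw every tiny bridge' are exhaustively dominated by a single VP node (built by VP → V NP), so they form a constituent.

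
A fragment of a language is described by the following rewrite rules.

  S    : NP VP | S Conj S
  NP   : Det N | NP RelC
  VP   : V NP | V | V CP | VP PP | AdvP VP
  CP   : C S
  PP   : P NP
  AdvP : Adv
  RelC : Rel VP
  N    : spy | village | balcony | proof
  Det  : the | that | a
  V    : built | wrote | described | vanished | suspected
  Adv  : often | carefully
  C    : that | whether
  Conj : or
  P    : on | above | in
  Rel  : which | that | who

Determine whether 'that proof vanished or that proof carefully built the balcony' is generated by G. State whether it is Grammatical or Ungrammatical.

[S [S [NP [Det that] [N proof]] [VP [V vanished]]] [Conj or] [S [NP [Det that] [N proof]] [VP [AdvP [Adv carefully]] [VP [V built] [NP [Det the] [N balcony]]]]]]
Every word is introduced by a lexical rule and the phrasal rules combine the resulting categories into a single S.

Grammatical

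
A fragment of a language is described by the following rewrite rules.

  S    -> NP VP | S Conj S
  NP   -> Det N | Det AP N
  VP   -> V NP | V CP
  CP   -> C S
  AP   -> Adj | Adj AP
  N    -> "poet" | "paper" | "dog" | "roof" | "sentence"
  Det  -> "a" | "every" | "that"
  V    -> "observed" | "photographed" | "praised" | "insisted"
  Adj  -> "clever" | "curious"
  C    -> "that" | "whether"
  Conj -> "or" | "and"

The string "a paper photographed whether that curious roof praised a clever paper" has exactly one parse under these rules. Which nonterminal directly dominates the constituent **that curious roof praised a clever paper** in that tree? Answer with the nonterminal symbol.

CP

S
  NP
    Det: a
    N: paper
  VP
    V: photographed
    CP
      C: whether
      S
        NP
          Det: that
          AP
            Adj: curious
          N: roof
        VP
          V: praised
          NP
            Det: a
            AP
              Adj: clever
            N: paper
The span 'that curious roof praised a clever paper' is the S node built by S → NP VP.
Its mother is the CP built by CP → C S.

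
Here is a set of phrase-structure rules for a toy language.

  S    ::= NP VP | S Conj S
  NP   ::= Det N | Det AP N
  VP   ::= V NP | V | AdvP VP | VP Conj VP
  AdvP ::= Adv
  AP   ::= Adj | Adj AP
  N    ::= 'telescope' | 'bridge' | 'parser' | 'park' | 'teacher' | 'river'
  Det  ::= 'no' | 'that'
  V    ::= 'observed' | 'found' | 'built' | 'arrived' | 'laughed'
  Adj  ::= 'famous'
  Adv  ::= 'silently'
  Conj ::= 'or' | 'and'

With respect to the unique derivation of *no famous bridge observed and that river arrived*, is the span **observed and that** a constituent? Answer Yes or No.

[S [S [NP [Det no] [AP [Adj famous]] [N bridge]] [VP [V observed]]] [Conj and] [S [NP [Det that] [N river]] [VP [V arrived]]]]
The smallest constituent containing 'observed and that' is the S spanning 'no famous bridge observed and that river arrived'; no single node in the tree dominates exactly the given words.

No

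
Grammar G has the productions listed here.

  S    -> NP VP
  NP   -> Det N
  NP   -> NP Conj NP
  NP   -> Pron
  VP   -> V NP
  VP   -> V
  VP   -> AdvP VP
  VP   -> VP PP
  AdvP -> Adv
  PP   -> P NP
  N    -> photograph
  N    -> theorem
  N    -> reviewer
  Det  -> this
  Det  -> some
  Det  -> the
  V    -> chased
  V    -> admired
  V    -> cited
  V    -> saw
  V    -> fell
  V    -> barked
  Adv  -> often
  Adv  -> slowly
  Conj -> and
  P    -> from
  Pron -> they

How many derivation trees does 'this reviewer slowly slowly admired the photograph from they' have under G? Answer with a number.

Two of the 3 distinct bracketings:
[S [NP [Det this] [N reviewer]] [VP [AdvP [Adv slowly]] [VP [AdvP [Adv slowly]] [VP [VP [V admired] [NP [Det the] [N photograph]]] [PP [P from] [NP [Pron they]]]]]]]
[S [NP [Det this] [N reviewer]] [VP [AdvP [Adv slowly]] [VP [VP [AdvP [Adv slowly]] [VP [V admired] [NP [Det the] [N photograph]]]] [PP [P from] [NP [Pron they]]]]]]
The trees differ in how a recursive rule is bracketed over the same span.

3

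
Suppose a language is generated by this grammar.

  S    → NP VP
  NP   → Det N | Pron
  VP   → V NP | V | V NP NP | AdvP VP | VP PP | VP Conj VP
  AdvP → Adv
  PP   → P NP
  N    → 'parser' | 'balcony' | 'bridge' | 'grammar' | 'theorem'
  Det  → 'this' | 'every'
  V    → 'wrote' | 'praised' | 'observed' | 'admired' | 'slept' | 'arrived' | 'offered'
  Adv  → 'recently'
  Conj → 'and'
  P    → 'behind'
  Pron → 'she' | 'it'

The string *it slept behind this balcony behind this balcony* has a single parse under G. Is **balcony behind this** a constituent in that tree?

No

[S [NP [Pron it]] [VP [VP [VP [V slept]] [PP [P behind] [NP [Det this] [N balcony]]]] [PP [P behind] [NP [Det this] [N balcony]]]]]
The smallest constituent containing 'balcony behind this' is the VP spanning 'slept behind this balcony behind this balcony'; no single node in the tree dominates exactly the given words.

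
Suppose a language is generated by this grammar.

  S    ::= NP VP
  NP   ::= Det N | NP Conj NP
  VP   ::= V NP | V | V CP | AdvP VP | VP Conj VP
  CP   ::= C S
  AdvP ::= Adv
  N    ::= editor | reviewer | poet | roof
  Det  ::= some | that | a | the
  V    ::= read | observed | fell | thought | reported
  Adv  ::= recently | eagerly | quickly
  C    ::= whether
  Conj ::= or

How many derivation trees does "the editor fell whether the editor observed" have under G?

1

[S [NP [Det the] [N editor]] [VP [V fell] [CP [C whether] [S [NP [Det the] [N editor]] [VP [V observed]]]]]]
No rule offers an alternative attachment or grouping for any span, so this is the only derivation.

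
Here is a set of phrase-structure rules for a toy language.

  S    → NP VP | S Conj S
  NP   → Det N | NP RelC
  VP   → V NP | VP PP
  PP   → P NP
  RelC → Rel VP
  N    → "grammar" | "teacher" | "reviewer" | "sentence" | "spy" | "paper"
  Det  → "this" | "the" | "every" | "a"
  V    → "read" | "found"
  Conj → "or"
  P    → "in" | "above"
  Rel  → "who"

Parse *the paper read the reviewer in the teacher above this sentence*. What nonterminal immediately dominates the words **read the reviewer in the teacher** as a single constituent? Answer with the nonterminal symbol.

VP

S
  NP
    Det: the
    N: paper
  VP
    VP
      VP
        V: read
        NP
          Det: the
          N: reviewer
      PP
        P: in
        NP
          Det: the
          N: teacher
    PP
      P: above
      NP
        Det: this
        N: sentence
The span 'read the reviewer in the teacher' is the VP node built by VP → VP PP.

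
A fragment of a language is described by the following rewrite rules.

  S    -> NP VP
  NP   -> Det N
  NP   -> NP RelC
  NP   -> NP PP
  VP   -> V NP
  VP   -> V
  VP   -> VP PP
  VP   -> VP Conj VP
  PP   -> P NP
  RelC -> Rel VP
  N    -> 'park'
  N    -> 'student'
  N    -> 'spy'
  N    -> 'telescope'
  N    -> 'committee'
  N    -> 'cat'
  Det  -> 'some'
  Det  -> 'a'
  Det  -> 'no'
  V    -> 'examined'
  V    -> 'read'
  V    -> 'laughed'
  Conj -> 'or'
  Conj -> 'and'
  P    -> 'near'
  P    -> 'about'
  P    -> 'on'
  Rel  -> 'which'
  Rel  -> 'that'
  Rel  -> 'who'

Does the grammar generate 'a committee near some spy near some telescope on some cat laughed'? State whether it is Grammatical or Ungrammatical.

Grammatical

[S [NP [NP [Det a] [N committee]] [PP [P near] [NP [NP [Det some] [N spy]] [PP [P near] [NP [NP [Det some] [N telescope]] [PP [P on] [NP [Det some] [N cat]]]]]]]] [VP [V laughed]]]
Each bracket corresponds to one application of a listed rule, so the string is derivable from S.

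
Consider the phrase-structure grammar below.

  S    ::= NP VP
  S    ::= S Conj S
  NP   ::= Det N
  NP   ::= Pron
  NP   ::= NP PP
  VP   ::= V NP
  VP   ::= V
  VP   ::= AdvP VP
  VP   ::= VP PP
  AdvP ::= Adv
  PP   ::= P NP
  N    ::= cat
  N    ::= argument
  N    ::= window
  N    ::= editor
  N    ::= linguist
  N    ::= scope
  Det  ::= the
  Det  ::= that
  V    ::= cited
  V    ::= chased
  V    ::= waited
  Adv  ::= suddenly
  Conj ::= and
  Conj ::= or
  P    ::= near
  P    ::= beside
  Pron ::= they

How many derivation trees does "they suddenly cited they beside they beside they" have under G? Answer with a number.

Two of the 9 distinct bracketings:
[S [NP [Pron they]] [VP [AdvP [Adv suddenly]] [VP [V cited] [NP [NP [Pron they]] [PP [P beside] [NP [NP [Pron they]] [PP [P beside] [NP [Pron they]]]]]]]]]
[S [NP [Pron they]] [VP [AdvP [Adv suddenly]] [VP [V cited] [NP [NP [NP [Pron they]] [PP [P beside] [NP [Pron they]]]] [PP [P beside] [NP [Pron they]]]]]]]
The trees differ in how a recursive rule is bracketed over the same span.

9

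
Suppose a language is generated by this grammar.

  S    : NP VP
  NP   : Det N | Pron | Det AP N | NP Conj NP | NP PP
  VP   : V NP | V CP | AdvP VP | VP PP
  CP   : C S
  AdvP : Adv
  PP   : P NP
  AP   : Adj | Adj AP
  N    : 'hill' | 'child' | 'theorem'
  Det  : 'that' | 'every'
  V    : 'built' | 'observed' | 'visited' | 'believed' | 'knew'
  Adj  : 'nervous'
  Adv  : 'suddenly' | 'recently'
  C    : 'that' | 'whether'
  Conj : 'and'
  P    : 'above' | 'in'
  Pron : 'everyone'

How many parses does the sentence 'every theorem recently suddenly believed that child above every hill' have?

Two of the 4 distinct bracketings:
[S [NP [Det every] [N theorem]] [VP [AdvP [Adv recently]] [VP [AdvP [Adv suddenly]] [VP [V believed] [NP [NP [Det that] [N child]] [PP [P above] [NP [Det every] [N hill]]]]]]]]
[S [NP [Det every] [N theorem]] [VP [AdvP [Adv recently]] [VP [AdvP [Adv suddenly]] [VP [VP [V believed] [NP [Det that] [N child]]] [PP [P above] [NP [Det every] [N hill]]]]]]]
The difference turns on whether NP → NP PP is used at the relevant span, versus an alternative expansion of NP.

4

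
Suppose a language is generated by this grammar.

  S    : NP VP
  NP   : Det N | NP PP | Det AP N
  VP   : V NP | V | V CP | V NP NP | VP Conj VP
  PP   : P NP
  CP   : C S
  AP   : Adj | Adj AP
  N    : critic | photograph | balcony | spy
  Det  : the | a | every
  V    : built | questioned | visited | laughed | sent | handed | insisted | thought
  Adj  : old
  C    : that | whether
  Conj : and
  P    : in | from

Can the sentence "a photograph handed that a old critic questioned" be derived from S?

Grammatical

[S [NP [Det a] [N photograph]] [VP [V handed] [CP [C that] [S [NP [Det a] [AP [Adj old]] [N critic]] [VP [V questioned]]]]]]
The bracketing above is licensed at every node by one of the given productions, with S at the root.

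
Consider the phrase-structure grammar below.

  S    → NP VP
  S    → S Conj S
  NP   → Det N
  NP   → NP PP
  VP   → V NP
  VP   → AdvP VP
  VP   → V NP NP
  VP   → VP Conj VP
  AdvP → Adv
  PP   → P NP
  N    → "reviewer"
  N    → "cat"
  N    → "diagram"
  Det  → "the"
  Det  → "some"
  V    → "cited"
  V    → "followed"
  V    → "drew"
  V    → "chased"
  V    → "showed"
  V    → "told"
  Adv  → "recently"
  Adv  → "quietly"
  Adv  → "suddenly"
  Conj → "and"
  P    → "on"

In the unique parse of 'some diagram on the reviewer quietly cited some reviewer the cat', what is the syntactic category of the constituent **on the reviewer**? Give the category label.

[S [NP [NP [Det some] [N diagram]] [PP [P on] [NP [Det the] [N reviewer]]]] [VP [AdvP [Adv quietly]] [VP [V cited] [NP [Det some] [N reviewer]] [NP [Det the] [N cat]]]]]
The span 'on the reviewer' is the PP node built by PP → P NP.

PP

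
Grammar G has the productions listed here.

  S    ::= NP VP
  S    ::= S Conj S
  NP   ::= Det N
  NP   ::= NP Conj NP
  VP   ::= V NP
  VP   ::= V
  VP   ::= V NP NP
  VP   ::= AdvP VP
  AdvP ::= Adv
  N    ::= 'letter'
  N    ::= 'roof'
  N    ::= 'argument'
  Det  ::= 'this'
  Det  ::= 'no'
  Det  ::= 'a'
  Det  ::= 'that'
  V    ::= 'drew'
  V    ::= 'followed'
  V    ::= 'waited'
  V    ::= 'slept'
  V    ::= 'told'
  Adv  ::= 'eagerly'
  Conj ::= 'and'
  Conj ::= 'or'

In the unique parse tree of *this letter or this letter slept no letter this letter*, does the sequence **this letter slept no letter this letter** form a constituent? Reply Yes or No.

[S [NP [NP [Det this] [N letter]] [Conj or] [NP [Det this] [N letter]]] [VP [V slept] [NP [Det no] [N letter]] [NP [Det this] [N letter]]]]
The smallest constituent containing 'this letter slept no letter this letter' is the S spanning 'this letter or this letter slept no letter this letter'; no single node in the tree dominates exactly the given words.

No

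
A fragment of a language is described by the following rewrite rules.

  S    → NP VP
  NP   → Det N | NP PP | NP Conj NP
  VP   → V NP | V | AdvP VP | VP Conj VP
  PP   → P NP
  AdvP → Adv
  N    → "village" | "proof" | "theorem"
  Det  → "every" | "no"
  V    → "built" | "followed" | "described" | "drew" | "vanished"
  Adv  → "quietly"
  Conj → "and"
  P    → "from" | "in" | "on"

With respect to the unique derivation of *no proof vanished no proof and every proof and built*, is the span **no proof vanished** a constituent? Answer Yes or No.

No

[S [NP [Det no] [N proof]] [VP [VP [V vanished] [NP [NP [Det no] [N proof]] [Conj and] [NP [Det every] [N proof]]]] [Conj and] [VP [V built]]]]
The smallest constituent containing 'no proof vanished' is the S spanning 'no proof vanished no proof and every proof and built'; no single node in the tree dominates exactly the given words.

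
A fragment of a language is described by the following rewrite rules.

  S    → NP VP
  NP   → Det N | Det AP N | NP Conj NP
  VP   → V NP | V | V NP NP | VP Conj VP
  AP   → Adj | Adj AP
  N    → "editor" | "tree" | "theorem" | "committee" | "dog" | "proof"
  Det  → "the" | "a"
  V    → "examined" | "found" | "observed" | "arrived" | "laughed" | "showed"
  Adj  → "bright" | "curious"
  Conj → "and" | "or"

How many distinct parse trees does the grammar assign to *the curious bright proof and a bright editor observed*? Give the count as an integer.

1

[S [NP [NP [Det the] [AP [Adj curious] [AP [Adj bright]]] [N proof]] [Conj and] [NP [Det a] [AP [Adj bright]] [N editor]]] [VP [V observed]]]
No rule offers an alternative attachment or grouping for any span, so this is the only derivation.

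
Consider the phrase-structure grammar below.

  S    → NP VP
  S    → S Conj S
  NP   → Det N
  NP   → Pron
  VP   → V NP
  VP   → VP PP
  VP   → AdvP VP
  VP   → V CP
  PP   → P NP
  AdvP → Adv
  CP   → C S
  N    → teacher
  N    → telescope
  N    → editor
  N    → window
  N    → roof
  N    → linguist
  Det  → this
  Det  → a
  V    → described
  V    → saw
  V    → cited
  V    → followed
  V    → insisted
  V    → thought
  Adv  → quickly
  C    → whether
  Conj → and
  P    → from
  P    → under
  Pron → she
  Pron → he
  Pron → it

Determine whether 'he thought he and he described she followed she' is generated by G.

For S → NP VP, the only prefix that parses as NP is 'he', but the remainder 'thought he and he described she followed she' is not a VP under these rules. The alternative S rule S → S Conj S likewise has no satisfying split.

Ungrammatical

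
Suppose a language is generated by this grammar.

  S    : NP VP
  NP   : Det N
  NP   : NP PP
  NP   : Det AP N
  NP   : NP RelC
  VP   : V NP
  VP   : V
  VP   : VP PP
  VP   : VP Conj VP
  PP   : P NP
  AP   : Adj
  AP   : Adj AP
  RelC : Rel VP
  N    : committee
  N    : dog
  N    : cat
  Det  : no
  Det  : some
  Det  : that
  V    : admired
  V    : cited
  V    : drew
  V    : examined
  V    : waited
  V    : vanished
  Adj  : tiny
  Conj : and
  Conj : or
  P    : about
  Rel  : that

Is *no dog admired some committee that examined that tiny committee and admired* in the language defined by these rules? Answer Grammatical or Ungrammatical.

[S [NP [Det no] [N dog]] [VP [V admired] [NP [NP [Det some] [N committee]] [RelC [Rel that] [VP [VP [V examined] [NP [Det that] [AP [Adj tiny]] [N committee]]] [Conj and] [VP [V admired]]]]]]]
Every word is introduced by a lexical rule and the phrasal rules combine the resulting categories into a single S.

Grammatical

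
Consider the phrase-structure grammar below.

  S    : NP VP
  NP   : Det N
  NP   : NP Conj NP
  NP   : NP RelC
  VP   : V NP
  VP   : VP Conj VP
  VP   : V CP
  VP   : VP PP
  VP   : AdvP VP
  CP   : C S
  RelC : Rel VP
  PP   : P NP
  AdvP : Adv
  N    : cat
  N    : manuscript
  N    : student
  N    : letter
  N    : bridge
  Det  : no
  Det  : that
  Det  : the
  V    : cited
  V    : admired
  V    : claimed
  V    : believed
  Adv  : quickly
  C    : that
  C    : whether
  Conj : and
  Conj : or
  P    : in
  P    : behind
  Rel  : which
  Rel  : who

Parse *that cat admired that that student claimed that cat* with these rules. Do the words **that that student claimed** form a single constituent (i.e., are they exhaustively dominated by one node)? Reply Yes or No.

[S [NP [Det that] [N cat]] [VP [V admired] [CP [C that] [S [NP [Det that] [N student]] [VP [V claimed] [NP [Det that] [N cat]]]]]]]
The smallest constituent containing 'that that student claimed' is the CP spanning 'that that student claimed that cat'; no single node in the tree dominates exactly the given words.

No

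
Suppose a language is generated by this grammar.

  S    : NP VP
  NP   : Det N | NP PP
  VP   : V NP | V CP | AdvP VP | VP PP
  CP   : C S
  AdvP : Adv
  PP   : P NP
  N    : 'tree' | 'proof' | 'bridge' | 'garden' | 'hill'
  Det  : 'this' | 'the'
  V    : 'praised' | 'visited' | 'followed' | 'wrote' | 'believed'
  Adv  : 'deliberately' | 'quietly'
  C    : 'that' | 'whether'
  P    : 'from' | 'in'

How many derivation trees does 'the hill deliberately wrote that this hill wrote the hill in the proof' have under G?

Two of the 4 distinct bracketings:
[S [NP [Det the] [N hill]] [VP [AdvP [Adv deliberately]] [VP [V wrote] [CP [C that] [S [NP [Det this] [N hill]] [VP [V wrote] [NP [NP [Det the] [N hill]] [PP [P in] [NP [Det the] [N proof]]]]]]]]]]
[S [NP [Det the] [N hill]] [VP [AdvP [Adv deliberately]] [VP [V wrote] [CP [C that] [S [NP [Det this] [N hill]] [VP [VP [V wrote] [NP [Det the] [N hill]]] [PP [P in] [NP [Det the] [N proof]]]]]]]]]
The difference turns on whether NP → NP PP is used at the relevant span, versus an alternative expansion of NP.

4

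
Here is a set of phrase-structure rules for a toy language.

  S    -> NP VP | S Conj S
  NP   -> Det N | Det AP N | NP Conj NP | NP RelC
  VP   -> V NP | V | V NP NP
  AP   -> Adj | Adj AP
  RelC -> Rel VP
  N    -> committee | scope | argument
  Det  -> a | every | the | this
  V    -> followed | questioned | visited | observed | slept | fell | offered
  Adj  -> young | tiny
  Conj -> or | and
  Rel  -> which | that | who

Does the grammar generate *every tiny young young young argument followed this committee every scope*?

S
  NP
    Det: every
    AP
      Adj: tiny
      AP
        Adj: young
        AP
          Adj: young
          AP
            Adj: young
    N: argument
  VP
    V: followed
    NP
      Det: this
      N: committee
    NP
      Det: every
      N: scope
Every word is introduced by a lexical rule and the phrasal rules combine the resulting categories into a single S.

Grammatical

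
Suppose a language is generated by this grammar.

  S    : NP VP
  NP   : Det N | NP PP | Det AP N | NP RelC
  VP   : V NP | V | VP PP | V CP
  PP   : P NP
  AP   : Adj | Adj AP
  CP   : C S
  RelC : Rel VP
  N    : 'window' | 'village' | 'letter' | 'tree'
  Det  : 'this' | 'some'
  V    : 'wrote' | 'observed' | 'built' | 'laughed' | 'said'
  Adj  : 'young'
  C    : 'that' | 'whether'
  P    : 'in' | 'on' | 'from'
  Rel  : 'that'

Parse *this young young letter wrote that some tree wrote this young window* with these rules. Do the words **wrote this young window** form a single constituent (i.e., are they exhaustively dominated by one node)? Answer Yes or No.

Yes

[S [NP [Det this] [AP [Adj young] [AP [Adj young]]] [N letter]] [VP [V wrote] [CP [C that] [S [NP [Det some] [N tree]] [VP [V wrote] [NP [Det this] [AP [Adj young]] [N window]]]]]]]
The words 'wrote this young window' are exhaustively dominated by a single VP node (built by VP → V NP), so they form a constituent.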